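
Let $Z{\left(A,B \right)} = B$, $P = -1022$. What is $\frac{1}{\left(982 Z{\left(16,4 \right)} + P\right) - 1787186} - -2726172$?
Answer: $\frac{4864254176159}{1784280} \approx 2.7262 \cdot 10^{6}$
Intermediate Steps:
$\frac{1}{\left(982 Z{\left(16,4 \right)} + P\right) - 1787186} - -2726172 = \frac{1}{\left(982 \cdot 4 - 1022\right) - 1787186} - -2726172 = \frac{1}{\left(3928 - 1022\right) - 1787186} + 2726172 = \frac{1}{2906 - 1787186} + 2726172 = \frac{1}{-1784280} + 2726172 = - \frac{1}{1784280} + 2726172 = \frac{4864254176159}{1784280}$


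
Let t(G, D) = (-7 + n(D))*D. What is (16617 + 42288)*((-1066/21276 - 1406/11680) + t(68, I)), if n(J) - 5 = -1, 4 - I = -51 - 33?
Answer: -10741545427613/690288 ≈ -1.5561e+7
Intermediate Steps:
I = 88 (I = 4 - (-51 - 33) = 4 - 1*(-84) = 4 + 84 = 88)
n(J) = 4 (n(J) = 5 - 1 = 4)
t(G, D) = -3*D (t(G, D) = (-7 + 4)*D = -3*D)
(16617 + 42288)*((-1066/21276 - 1406/11680) + t(68, I)) = (16617 + 42288)*((-1066/21276 - 1406/11680) - 3*88) = 58905*((-1066*1/21276 - 1406*1/11680) - 264) = 58905*((-533/10638 - 703/5840) - 264) = 58905*(-5295617/31062960 - 264) = 58905*(-8205917057/31062960) = -10741545427613/690288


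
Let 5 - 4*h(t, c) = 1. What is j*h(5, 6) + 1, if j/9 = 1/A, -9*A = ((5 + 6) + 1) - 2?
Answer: -71/10 ≈ -7.1000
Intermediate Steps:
h(t, c) = 1 (h(t, c) = 5/4 - ¼*1 = 5/4 - ¼ = 1)
A = -10/9 (A = -(((5 + 6) + 1) - 2)/9 = -((11 + 1) - 2)/9 = -(12 - 2)/9 = -⅑*10 = -10/9 ≈ -1.1111)
j = -81/10 (j = 9/(-10/9) = 9*(-9/10) = -81/10 ≈ -8.1000)
j*h(5, 6) + 1 = -81/10*1 + 1 = -81/10 + 1 = -71/10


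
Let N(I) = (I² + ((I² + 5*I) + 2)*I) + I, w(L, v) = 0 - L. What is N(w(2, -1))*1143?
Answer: 11430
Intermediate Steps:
w(L, v) = -L
N(I) = I + I² + I*(2 + I² + 5*I) (N(I) = (I² + (2 + I² + 5*I)*I) + I = (I² + I*(2 + I² + 5*I)) + I = I + I² + I*(2 + I² + 5*I))
N(w(2, -1))*1143 = ((-1*2)*(3 + (-1*2)² + 6*(-1*2)))*1143 = -2*(3 + (-2)² + 6*(-2))*1143 = -2*(3 + 4 - 12)*1143 = -2*(-5)*1143 = 10*1143 = 11430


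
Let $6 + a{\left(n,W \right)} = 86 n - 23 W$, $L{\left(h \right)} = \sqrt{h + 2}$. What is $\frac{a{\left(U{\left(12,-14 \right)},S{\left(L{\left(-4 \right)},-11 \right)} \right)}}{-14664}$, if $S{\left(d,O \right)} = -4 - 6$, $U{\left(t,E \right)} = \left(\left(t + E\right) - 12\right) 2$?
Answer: $\frac{7}{47} \approx 0.14894$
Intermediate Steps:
$U{\left(t,E \right)} = -24 + 2 E + 2 t$ ($U{\left(t,E \right)} = \left(\left(E + t\right) - 12\right) 2 = \left(-12 + E + t\right) 2 = -24 + 2 E + 2 t$)
$L{\left(h \right)} = \sqrt{2 + h}$
$S{\left(d,O \right)} = -10$ ($S{\left(d,O \right)} = -4 - 6 = -10$)
$a{\left(n,W \right)} = -6 - 23 W + 86 n$ ($a{\left(n,W \right)} = -6 - \left(- 86 n + 23 W\right) = -6 - 23 W + 86 n$)
$\frac{a{\left(U{\left(12,-14 \right)},S{\left(L{\left(-4 \right)},-11 \right)} \right)}}{-14664} = \frac{-6 - -230 + 86 \left(-24 + 2 \left(-14\right) + 2 \cdot 12\right)}{-14664} = \left(-6 + 230 + 86 \left(-24 - 28 + 24\right)\right) \left(- \frac{1}{14664}\right) = \left(-6 + 230 + 86 \left(-28\right)\right) \left(- \frac{1}{14664}\right) = \left(-6 + 230 - 2408\right) \left(- \frac{1}{14664}\right) = \left(-2184\right) \left(- \frac{1}{14664}\right) = \frac{7}{47}$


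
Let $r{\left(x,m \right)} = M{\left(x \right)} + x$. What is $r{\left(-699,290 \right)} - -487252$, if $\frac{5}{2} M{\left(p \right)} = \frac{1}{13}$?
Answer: $\frac{31625947}{65} \approx 4.8655 \cdot 10^{5}$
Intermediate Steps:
$M{\left(p \right)} = \frac{2}{65}$ ($M{\left(p \right)} = \frac{2}{5 \cdot 13} = \frac{2}{5} \cdot \frac{1}{13} = \frac{2}{65}$)
$r{\left(x,m \right)} = \frac{2}{65} + x$
$r{\left(-699,290 \right)} - -487252 = \left(\frac{2}{65} - 699\right) - -487252 = - \frac{45433}{65} + 487252 = \frac{31625947}{65}$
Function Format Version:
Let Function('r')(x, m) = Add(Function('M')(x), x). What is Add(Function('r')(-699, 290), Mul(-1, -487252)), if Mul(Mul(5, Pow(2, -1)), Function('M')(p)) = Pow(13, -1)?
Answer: Rational(31625947, 65) ≈ 4.8655e+5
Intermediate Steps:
Function('M')(p) = Rational(2, 65) (Function('M')(p) = Mul(Rational(2, 5), Pow(13, -1)) = Mul(Rational(2, 5), Rational(1, 13)) = Rational(2, 65))
Function('r')(x, m) = Add(Rational(2, 65), x)
Add(Function('r')(-699, 290), Mul(-1, -487252)) = Add(Add(Rational(2, 65), -699), Mul(-1, -487252)) = Add(Rational(-45433, 65), 487252) = Rational(31625947, 65)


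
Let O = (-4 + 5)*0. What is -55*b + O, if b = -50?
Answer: 2750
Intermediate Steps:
O = 0 (O = 1*0 = 0)
-55*b + O = -55*(-50) + 0 = 2750 + 0 = 2750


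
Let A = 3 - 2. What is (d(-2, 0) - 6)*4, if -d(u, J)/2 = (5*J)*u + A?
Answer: -32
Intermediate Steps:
A = 1
d(u, J) = -2 - 10*J*u (d(u, J) = -2*((5*J)*u + 1) = -2*(5*J*u + 1) = -2*(1 + 5*J*u) = -2 - 10*J*u)
(d(-2, 0) - 6)*4 = ((-2 - 10*0*(-2)) - 6)*4 = ((-2 + 0) - 6)*4 = (-2 - 6)*4 = -8*4 = -32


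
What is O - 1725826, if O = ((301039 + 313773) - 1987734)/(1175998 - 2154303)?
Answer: -1688382832008/978305 ≈ -1.7258e+6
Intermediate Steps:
O = 1372922/978305 (O = (614812 - 1987734)/(-978305) = -1372922*(-1/978305) = 1372922/978305 ≈ 1.4034)
O - 1725826 = 1372922/978305 - 1725826 = -1688382832008/978305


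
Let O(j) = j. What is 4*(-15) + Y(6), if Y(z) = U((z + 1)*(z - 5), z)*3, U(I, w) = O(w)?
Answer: -42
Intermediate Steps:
U(I, w) = w
Y(z) = 3*z (Y(z) = z*3 = 3*z)
4*(-15) + Y(6) = 4*(-15) + 3*6 = -60 + 18 = -42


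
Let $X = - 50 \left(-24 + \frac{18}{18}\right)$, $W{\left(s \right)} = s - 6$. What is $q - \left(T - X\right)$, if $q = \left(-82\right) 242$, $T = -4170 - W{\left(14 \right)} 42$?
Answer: $-14188$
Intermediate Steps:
$W{\left(s \right)} = -6 + s$ ($W{\left(s \right)} = s - 6 = -6 + s$)
$X = 1150$ ($X = - 50 \left(-24 + 18 \cdot \frac{1}{18}\right) = - 50 \left(-24 + 1\right) = \left(-50\right) \left(-23\right) = 1150$)
$T = -4506$ ($T = -4170 - \left(-6 + 14\right) 42 = -4170 - 8 \cdot 42 = -4170 - 336 = -4506$)
$q = -19844$
$q - \left(T - X\right) = -19844 - \left(-4506 - 1150\right) = -19844 - -5656 = -19844 + 5656 = -14188$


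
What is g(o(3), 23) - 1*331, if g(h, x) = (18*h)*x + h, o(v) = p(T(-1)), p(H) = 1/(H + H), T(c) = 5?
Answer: -579/2 ≈ -289.50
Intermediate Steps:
p(H) = 1/(2*H)
o(v) = ⅒ (o(v) = (½)/5 = (½)*(⅕) = ⅒)
g(h, x) = h + 18*h*x (g(h, x) = 18*h*x + h = h + 18*h*x)
g(o(3), 23) - 1*331 = (1 + 18*23)/10 - 1*331 = (1 + 414)/10 - 331 = (⅒)*415 - 331 = 83/2 - 331 = -579/2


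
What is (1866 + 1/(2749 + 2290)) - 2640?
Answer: -3900185/5039 ≈ -774.00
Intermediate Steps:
(1866 + 1/(2749 + 2290)) - 2640 = (1866 + 1/5039) - 2640 = 9402775/5039 - 2640 = -3900185/5039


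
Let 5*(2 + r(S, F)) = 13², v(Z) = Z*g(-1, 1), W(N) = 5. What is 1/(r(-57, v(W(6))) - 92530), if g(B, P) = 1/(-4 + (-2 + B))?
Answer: -5/462491 ≈ -1.0811e-5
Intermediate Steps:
g(B, P) = 1/(-6 + B)
v(Z) = -Z/7 (v(Z) = Z/(-6 - 1) = Z/(-7) = Z*(-⅐) = -Z/7)
r(S, F) = 159/5 (r(S, F) = -2 + (⅕)*13² = -2 + (⅕)*169 = -2 + 169/5 = 159/5)
1/(r(-57, v(W(6))) - 92530) = 1/(159/5 - 92530) = 1/(-462491/5) = -5/462491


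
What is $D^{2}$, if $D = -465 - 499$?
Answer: $929296$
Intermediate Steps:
$D = -964$
$D^{2} = \left(-964\right)^{2} = 929296$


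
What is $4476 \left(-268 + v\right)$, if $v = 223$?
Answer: $-201420$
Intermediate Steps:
$4476 \left(-268 + v\right) = 4476 \left(-268 + 223\right) = 4476 \left(-45\right) = -201420$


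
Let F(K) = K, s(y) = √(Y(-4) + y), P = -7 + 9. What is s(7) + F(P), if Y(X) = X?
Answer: 2 + √3 ≈ 3.7321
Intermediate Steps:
P = 2
s(y) = √(-4 + y)
s(7) + F(P) = √(-4 + 7) + 2 = √3 + 2 = 2 + √3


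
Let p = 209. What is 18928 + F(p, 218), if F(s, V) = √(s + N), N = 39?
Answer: 18928 + 2*√62 ≈ 18944.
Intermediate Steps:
F(s, V) = √(39 + s) (F(s, V) = √(s + 39) = √(39 + s))
18928 + F(p, 218) = 18928 + √(39 + 209) = 18928 + √248 = 18928 + 2*√62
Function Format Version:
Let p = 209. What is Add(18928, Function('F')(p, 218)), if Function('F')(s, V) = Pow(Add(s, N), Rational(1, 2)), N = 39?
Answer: Add(18928, Mul(2, Pow(62, Rational(1, 2)))) ≈ 18944.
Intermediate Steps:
Function('F')(s, V) = Pow(Add(39, s), Rational(1, 2)) (Function('F')(s, V) = Pow(Add(s, 39), Rational(1, 2)) = Pow(Add(39, s), Rational(1, 2)))
Add(18928, Function('F')(p, 218)) = Add(18928, Pow(Add(39, 209), Rational(1, 2))) = Add(18928, Pow(248, Rational(1, 2))) = Add(18928, Mul(2, Pow(62, Rational(1, 2))))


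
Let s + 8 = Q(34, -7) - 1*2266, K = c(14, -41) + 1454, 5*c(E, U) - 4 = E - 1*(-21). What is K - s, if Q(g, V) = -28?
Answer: 18819/5 ≈ 3763.8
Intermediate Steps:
c(E, U) = 5 + E/5 (c(E, U) = ⅘ + (E - 1*(-21))/5 = ⅘ + (E + 21)/5 = ⅘ + (21 + E)/5 = ⅘ + (21/5 + E/5) = 5 + E/5)
K = 7309/5 (K = (5 + (⅕)*14) + 1454 = (5 + 14/5) + 1454 = 39/5 + 1454 = 7309/5 ≈ 1461.8)
s = -2302 (s = -8 + (-28 - 1*2266) = -8 + (-28 - 2266) = -8 - 2294 = -2302)
K - s = 7309/5 - 1*(-2302) = 7309/5 + 2302 = 18819/5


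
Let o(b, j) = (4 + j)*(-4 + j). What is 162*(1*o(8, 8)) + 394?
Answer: 8170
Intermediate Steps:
o(b, j) = (-4 + j)*(4 + j)
162*(1*o(8, 8)) + 394 = 162*(1*(-16 + 8²)) + 394 = 162*(1*(-16 + 64)) + 394 = 162*(1*48) + 394 = 162*48 + 394 = 7776 + 394 = 8170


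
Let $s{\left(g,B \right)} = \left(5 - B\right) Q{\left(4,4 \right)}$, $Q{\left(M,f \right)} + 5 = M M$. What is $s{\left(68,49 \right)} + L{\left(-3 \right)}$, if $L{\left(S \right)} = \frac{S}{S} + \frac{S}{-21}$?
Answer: $- \frac{3380}{7} \approx -482.86$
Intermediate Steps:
$Q{\left(M,f \right)} = -5 + M^{2}$ ($Q{\left(M,f \right)} = -5 + M M = -5 + M^{2}$)
$L{\left(S \right)} = 1 - \frac{S}{21}$ ($L{\left(S \right)} = 1 + S \left(- \frac{1}{21}\right) = 1 - \frac{S}{21}$)
$s{\left(g,B \right)} = 55 - 11 B$ ($s{\left(g,B \right)} = \left(5 - B\right) \left(-5 + 4^{2}\right) = \left(5 - B\right) \left(-5 + 16\right) = \left(5 - B\right) 11 = 55 - 11 B$)
$s{\left(68,49 \right)} + L{\left(-3 \right)} = \left(55 - 539\right) + \left(1 - - \frac{1}{7}\right) = \left(55 - 539\right) + \left(1 + \frac{1}{7}\right) = -484 + \frac{8}{7} = - \frac{3380}{7}$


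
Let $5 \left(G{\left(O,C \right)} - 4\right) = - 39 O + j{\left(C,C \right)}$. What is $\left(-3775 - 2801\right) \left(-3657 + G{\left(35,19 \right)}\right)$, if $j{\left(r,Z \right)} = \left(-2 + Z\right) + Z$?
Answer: $\frac{128850144}{5} \approx 2.577 \cdot 10^{7}$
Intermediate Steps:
$j{\left(r,Z \right)} = -2 + 2 Z$
$G{\left(O,C \right)} = \frac{18}{5} - \frac{39 O}{5} + \frac{2 C}{5}$ ($G{\left(O,C \right)} = 4 + \frac{- 39 O + \left(-2 + 2 C\right)}{5} = 4 + \frac{-2 - 39 O + 2 C}{5} = 4 - \left(\frac{2}{5} - \frac{2 C}{5} + \frac{39 O}{5}\right) = \frac{18}{5} - \frac{39 O}{5} + \frac{2 C}{5}$)
$\left(-3775 - 2801\right) \left(-3657 + G{\left(35,19 \right)}\right) = \left(-3775 - 2801\right) \left(-3657 + \left(\frac{18}{5} - 273 + \frac{2}{5} \cdot 19\right)\right) = - 6576 \left(-3657 + \left(\frac{18}{5} - 273 + \frac{38}{5}\right)\right) = - 6576 \left(-3657 - \frac{1309}{5}\right) = \left(-6576\right) \left(- \frac{19594}{5}\right) = \frac{128850144}{5}$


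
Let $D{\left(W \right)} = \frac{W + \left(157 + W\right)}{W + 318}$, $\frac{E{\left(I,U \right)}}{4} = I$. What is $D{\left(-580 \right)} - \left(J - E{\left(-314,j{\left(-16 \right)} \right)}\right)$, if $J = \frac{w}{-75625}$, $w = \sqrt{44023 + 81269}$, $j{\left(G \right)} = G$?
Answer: $- \frac{328069}{262} + \frac{2 \sqrt{31323}}{75625} \approx -1252.2$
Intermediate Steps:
$E{\left(I,U \right)} = 4 I$
$D{\left(W \right)} = \frac{157 + 2 W}{318 + W}$
$w = 2 \sqrt{31323}$ ($w = \sqrt{125292} = 2 \sqrt{31323} \approx 353.97$)
$J = - \frac{2 \sqrt{31323}}{75625}$ ($J = \frac{2 \sqrt{31323}}{-75625} = 2 \sqrt{31323} \left(- \frac{1}{75625}\right) = - \frac{2 \sqrt{31323}}{75625} \approx -0.0046805$)
$D{\left(-580 \right)} - \left(J - E{\left(-314,j{\left(-16 \right)} \right)}\right) = \frac{157 + 2 \left(-580\right)}{318 - 580} + \left(4 \left(-314\right) - - \frac{2 \sqrt{31323}}{75625}\right) = \frac{157 - 1160}{-262} - \left(1256 - \frac{2 \sqrt{31323}}{75625}\right) = \left(- \frac{1}{262}\right) \left(-1003\right) - \left(1256 - \frac{2 \sqrt{31323}}{75625}\right) = \frac{1003}{262} - \left(1256 - \frac{2 \sqrt{31323}}{75625}\right) = - \frac{328069}{262} + \frac{2 \sqrt{31323}}{75625}$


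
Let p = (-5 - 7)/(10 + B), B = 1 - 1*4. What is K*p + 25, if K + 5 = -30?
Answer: 85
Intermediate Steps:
K = -35 (K = -5 - 30 = -35)
B = -3 (B = 1 - 4 = -3)
p = -12/7 (p = (-5 - 7)/(10 - 3) = -12/7 ≈ -1.7143)
K*p + 25 = -35*(-12/7) + 25 = 60 + 25 = 85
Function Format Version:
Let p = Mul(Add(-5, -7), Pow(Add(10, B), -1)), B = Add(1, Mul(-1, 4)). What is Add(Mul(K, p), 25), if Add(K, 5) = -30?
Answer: 85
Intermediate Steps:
K = -35 (K = Add(-5, -30) = -35)
B = -3 (B = Add(1, -4) = -3)
p = Rational(-12, 7) (p = Mul(Add(-5, -7), Pow(Add(10, -3), -1)) = Mul(-12, Pow(7, -1)) = Mul(-12, Rational(1, 7)) = Rational(-12, 7) ≈ -1.7143)
Add(Mul(K, p), 25) = Add(Mul(-35, Rational(-12, 7)), 25) = Add(60, 25) = 85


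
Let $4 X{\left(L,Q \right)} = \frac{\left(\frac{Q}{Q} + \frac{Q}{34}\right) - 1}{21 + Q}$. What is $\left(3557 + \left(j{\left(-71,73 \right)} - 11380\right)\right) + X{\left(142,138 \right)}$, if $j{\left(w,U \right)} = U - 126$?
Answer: $- \frac{28385081}{3604} \approx -7876.0$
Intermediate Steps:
$j{\left(w,U \right)} = -126 + U$
$X{\left(L,Q \right)} = \frac{Q}{136 \left(21 + Q\right)}$ ($X{\left(L,Q \right)} = \frac{\left(\left(\frac{Q}{Q} + \frac{Q}{34}\right) - 1\right) \frac{1}{21 + Q}}{4} = \frac{\left(\left(1 + Q \frac{1}{34}\right) - 1\right) \frac{1}{21 + Q}}{4} = \frac{\left(\left(1 + \frac{Q}{34}\right) - 1\right) \frac{1}{21 + Q}}{4} = \frac{\frac{Q}{34} \frac{1}{21 + Q}}{4} = \frac{\frac{1}{34} Q \frac{1}{21 + Q}}{4} = \frac{Q}{136 \left(21 + Q\right)}$)
$\left(3557 + \left(j{\left(-71,73 \right)} - 11380\right)\right) + X{\left(142,138 \right)} = \left(3557 + \left(\left(-126 + 73\right) - 11380\right)\right) + \frac{1}{136} \cdot 138 \frac{1}{21 + 138} = \left(3557 - 11433\right) + \frac{1}{136} \cdot 138 \cdot \frac{1}{159} = -7876 + \frac{23}{3604} = - \frac{28385081}{3604}$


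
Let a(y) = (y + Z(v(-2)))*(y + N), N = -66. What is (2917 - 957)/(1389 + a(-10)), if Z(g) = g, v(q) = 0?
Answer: 280/307 ≈ 0.91205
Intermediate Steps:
a(y) = y*(-66 + y) (a(y) = (y + 0)*(y - 66) = y*(-66 + y))
(2917 - 957)/(1389 + a(-10)) = (2917 - 957)/(1389 - 10*(-66 - 10)) = 1960/(1389 - 10*(-76)) = 1960/(1389 + 760) = 1960/2149 = 1960*(1/2149) = 280/307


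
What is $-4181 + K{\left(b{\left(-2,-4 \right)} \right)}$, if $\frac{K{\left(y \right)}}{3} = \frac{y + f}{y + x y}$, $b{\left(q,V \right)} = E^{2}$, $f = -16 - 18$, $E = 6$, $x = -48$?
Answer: $- \frac{1179043}{282} \approx -4181.0$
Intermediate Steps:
$f = -34$
$b{\left(q,V \right)} = 36$ ($b{\left(q,V \right)} = 6^{2} = 36$)
$K{\left(y \right)} = - \frac{3 \left(-34 + y\right)}{47 y}$ ($K{\left(y \right)} = 3 \frac{y - 34}{y - 48 y} = 3 \frac{-34 + y}{\left(-47\right) y} = 3 \left(-34 + y\right) \left(- \frac{1}{47 y}\right) = 3 \left(- \frac{-34 + y}{47 y}\right) = - \frac{3 \left(-34 + y\right)}{47 y}$)
$-4181 + K{\left(b{\left(-2,-4 \right)} \right)} = -4181 + \frac{3 \left(34 - 36\right)}{47 \cdot 36} = -4181 + \frac{3}{47} \cdot \frac{1}{36} \left(34 - 36\right) = -4181 + \frac{3}{47} \cdot \frac{1}{36} \left(-2\right) = -4181 - \frac{1}{282} = - \frac{1179043}{282}$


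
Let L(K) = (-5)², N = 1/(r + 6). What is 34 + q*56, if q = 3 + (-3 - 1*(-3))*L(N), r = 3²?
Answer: 202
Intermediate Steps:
r = 9
N = 1/15 (N = 1/(9 + 6) = 1/15 ≈ 0.066667)
L(K) = 25
q = 3 (q = 3 + (-3 - 1*(-3))*25 = 3 + (-3 + 3)*25 = 3 + 0*25 = 3 + 0 = 3)
34 + q*56 = 34 + 3*56 = 34 + 168 = 202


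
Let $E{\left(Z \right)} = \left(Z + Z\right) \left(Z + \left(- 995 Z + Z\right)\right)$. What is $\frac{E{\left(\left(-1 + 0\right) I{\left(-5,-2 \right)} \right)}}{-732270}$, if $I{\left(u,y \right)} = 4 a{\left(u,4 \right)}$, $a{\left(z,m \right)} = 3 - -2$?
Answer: $\frac{26480}{24409} \approx 1.0848$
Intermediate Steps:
$a{\left(z,m \right)} = 5$ ($a{\left(z,m \right)} = 3 + 2 = 5$)
$I{\left(u,y \right)} = 20$ ($I{\left(u,y \right)} = 4 \cdot 5 = 20$)
$E{\left(Z \right)} = - 1986 Z^{2}$ ($E{\left(Z \right)} = 2 Z \left(Z - 994 Z\right) = 2 Z \left(- 993 Z\right) = - 1986 Z^{2}$)
$\frac{E{\left(\left(-1 + 0\right) I{\left(-5,-2 \right)} \right)}}{-732270} = \frac{\left(-1986\right) \left(\left(-1 + 0\right) 20\right)^{2}}{-732270} = - 1986 \left(\left(-1\right) 20\right)^{2} \left(- \frac{1}{732270}\right) = - 1986 \left(-20\right)^{2} \left(- \frac{1}{732270}\right) = \left(-1986\right) 400 \left(- \frac{1}{732270}\right) = \left(-794400\right) \left(- \frac{1}{732270}\right) = \frac{26480}{24409}$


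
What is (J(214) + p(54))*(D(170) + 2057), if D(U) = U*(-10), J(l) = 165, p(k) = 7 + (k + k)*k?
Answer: 2143428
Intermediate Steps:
p(k) = 7 + 2*k² (p(k) = 7 + (2*k)*k = 7 + 2*k²)
D(U) = -10*U
(J(214) + p(54))*(D(170) + 2057) = (165 + (7 + 2*54²))*(-10*170 + 2057) = (165 + (7 + 2*2916))*(-1700 + 2057) = (165 + (7 + 5832))*357 = (165 + 5839)*357 = 6004*357 = 2143428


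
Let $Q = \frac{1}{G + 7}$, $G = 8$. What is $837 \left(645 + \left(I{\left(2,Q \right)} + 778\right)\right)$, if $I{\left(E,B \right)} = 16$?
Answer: $1204443$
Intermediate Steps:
$Q = \frac{1}{15}$ ($Q = \frac{1}{8 + 7} = \frac{1}{15} \approx 0.066667$)
$837 \left(645 + \left(I{\left(2,Q \right)} + 778\right)\right) = 837 \left(645 + \left(16 + 778\right)\right) = 837 \left(645 + 794\right) = 837 \cdot 1439 = 1204443$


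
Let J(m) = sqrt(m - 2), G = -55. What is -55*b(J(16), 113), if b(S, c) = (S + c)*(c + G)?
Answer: -360470 - 3190*sqrt(14) ≈ -3.7241e+5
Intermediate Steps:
J(m) = sqrt(-2 + m)
b(S, c) = (-55 + c)*(S + c) (b(S, c) = (S + c)*(c - 55) = (S + c)*(-55 + c) = (-55 + c)*(S + c))
-55*b(J(16), 113) = -55*(113**2 - 55*sqrt(-2 + 16) - 55*113 + sqrt(-2 + 16)*113) = -55*(12769 - 55*sqrt(14) - 6215 + sqrt(14)*113) = -55*(12769 - 55*sqrt(14) - 6215 + 113*sqrt(14)) = -55*(6554 + 58*sqrt(14)) = -360470 - 3190*sqrt(14)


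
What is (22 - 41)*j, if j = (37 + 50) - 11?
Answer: -1444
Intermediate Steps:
j = 76 (j = 87 - 11 = 76)
(22 - 41)*j = (22 - 41)*76 = -19*76 = -1444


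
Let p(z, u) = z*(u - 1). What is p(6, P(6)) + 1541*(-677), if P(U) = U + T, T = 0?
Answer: -1043227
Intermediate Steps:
P(U) = U (P(U) = U + 0 = U)
p(z, u) = z*(-1 + u)
p(6, P(6)) + 1541*(-677) = 6*(-1 + 6) + 1541*(-677) = 6*5 - 1043257 = 30 - 1043257 = -1043227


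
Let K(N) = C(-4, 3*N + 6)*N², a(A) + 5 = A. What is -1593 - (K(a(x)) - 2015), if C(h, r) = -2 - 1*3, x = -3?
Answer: 742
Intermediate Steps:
C(h, r) = -5 (C(h, r) = -2 - 3 = -5)
a(A) = -5 + A
K(N) = -5*N²
-1593 - (K(a(x)) - 2015) = -1593 - (-5*(-5 - 3)² - 2015) = -1593 - (-5*(-8)² - 2015) = -1593 - (-5*64 - 2015) = -1593 - (-320 - 2015) = -1593 - 1*(-2335) = -1593 + 2335 = 742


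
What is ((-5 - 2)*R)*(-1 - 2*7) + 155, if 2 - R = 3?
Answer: 50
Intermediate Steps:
R = -1 (R = 2 - 1*3 = 2 - 3 = -1)
((-5 - 2)*R)*(-1 - 2*7) + 155 = ((-5 - 2)*(-1))*(-1 - 2*7) + 155 = (-7*(-1))*(-1 - 14) + 155 = 7*(-15) + 155 = -105 + 155 = 50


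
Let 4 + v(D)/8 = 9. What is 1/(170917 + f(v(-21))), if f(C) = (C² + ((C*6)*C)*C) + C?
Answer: 1/556557 ≈ 1.7968e-6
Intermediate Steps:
v(D) = 40 (v(D) = -32 + 8*9 = -32 + 72 = 40)
f(C) = C + C² + 6*C³ (f(C) = (C² + ((6*C)*C)*C) + C = (C² + (6*C²)*C) + C = (C² + 6*C³) + C = C + C² + 6*C³)
1/(170917 + f(v(-21))) = 1/(170917 + 40*(1 + 40 + 6*40²)) = 1/(170917 + 40*(1 + 40 + 6*1600)) = 1/(170917 + 40*(1 + 40 + 9600)) = 1/(170917 + 40*9641) = 1/(170917 + 385640) = 1/556557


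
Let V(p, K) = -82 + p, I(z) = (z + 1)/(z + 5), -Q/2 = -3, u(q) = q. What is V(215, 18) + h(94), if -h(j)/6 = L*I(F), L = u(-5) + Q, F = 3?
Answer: 130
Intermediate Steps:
Q = 6 (Q = -2*(-3) = 6)
I(z) = (1 + z)/(5 + z)
L = 1 (L = -5 + 6 = 1)
h(j) = -3 (h(j) = -6*(1 + 3)/(5 + 3) = -6*4/8 = -6*(⅛)*4 = -6/2 = -6*½ = -3)
V(215, 18) + h(94) = (-82 + 215) - 3 = 133 - 3 = 130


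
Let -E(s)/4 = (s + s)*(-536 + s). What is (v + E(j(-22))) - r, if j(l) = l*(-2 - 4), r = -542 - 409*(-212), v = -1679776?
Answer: -1339318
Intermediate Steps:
r = 86166 (r = -542 + 86708 = 86166)
j(l) = -6*l (j(l) = l*(-6) = -6*l)
E(s) = -8*s*(-536 + s) (E(s) = -4*(s + s)*(-536 + s) = -4*2*s*(-536 + s) = -8*s*(-536 + s))
(v + E(j(-22))) - r = (-1679776 + 8*(-6*(-22))*(536 - (-6)*(-22))) - 1*86166 = (-1679776 + 8*132*(536 - 1*132)) - 86166 = (-1679776 + 8*132*(536 - 132)) - 86166 = (-1679776 + 8*132*404) - 86166 = (-1679776 + 426624) - 86166 = -1253152 - 86166 = -1339318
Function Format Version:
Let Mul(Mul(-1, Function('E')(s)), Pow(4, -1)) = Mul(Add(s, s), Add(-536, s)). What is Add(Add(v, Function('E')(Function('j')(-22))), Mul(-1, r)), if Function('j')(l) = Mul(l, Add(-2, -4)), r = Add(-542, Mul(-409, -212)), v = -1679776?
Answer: -1339318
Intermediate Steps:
r = 86166 (r = Add(-542, 86708) = 86166)
Function('j')(l) = Mul(-6, l) (Function('j')(l) = Mul(l, -6) = Mul(-6, l))
Function('E')(s) = Mul(-8, s, Add(-536, s)) (Function('E')(s) = Mul(-4, Mul(Add(s, s), Add(-536, s))) = Mul(-4, Mul(Mul(2, s), Add(-536, s))) = Mul(-4, Mul(2, s, Add(-536, s))) = Mul(-8, s, Add(-536, s)))
Add(Add(v, Function('E')(Function('j')(-22))), Mul(-1, r)) = Add(Add(-1679776, Mul(8, Mul(-6, -22), Add(536, Mul(-1, Mul(-6, -22))))), Mul(-1, 86166)) = Add(Add(-1679776, Mul(8, 132, Add(536, Mul(-1, 132)))), -86166) = Add(Add(-1679776, Mul(8, 132, Add(536, -132))), -86166) = Add(Add(-1679776, Mul(8, 132, 404)), -86166) = Add(Add(-1679776, 426624), -86166) = Add(-1253152, -86166) = -1339318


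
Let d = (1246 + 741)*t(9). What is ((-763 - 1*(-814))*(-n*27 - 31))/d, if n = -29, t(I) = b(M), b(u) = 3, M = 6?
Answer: 12784/1987 ≈ 6.4338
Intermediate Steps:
t(I) = 3
d = 5961 (d = (1246 + 741)*3 = 1987*3 = 5961)
((-763 - 1*(-814))*(-n*27 - 31))/d = ((-763 - 1*(-814))*(-1*(-29)*27 - 31))/5961 = ((-763 + 814)*(29*27 - 31))*(1/5961) = (51*(783 - 31))*(1/5961) = (51*752)*(1/5961) = 38352*(1/5961) = 12784/1987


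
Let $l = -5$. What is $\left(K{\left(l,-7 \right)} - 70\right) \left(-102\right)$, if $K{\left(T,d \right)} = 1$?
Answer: $7038$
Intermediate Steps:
$\left(K{\left(l,-7 \right)} - 70\right) \left(-102\right) = \left(1 - 70\right) \left(-102\right) = \left(-69\right) \left(-102\right) = 7038$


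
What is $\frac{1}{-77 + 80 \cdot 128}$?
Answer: $\frac{1}{10163} \approx 9.8396 \cdot 10^{-5}$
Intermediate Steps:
$\frac{1}{-77 + 80 \cdot 128} = \frac{1}{-77 + 10240} = \frac{1}{10163}$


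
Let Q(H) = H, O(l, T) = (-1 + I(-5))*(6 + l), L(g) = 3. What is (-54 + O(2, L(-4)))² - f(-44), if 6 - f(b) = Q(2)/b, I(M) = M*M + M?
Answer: 211155/22 ≈ 9598.0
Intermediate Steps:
I(M) = M + M² (I(M) = M² + M = M + M²)
O(l, T) = 114 + 19*l (O(l, T) = (-1 - 5*(1 - 5))*(6 + l) = (-1 - 5*(-4))*(6 + l) = (-1 + 20)*(6 + l) = 19*(6 + l) = 114 + 19*l)
f(b) = 6 - 2/b
(-54 + O(2, L(-4)))² - f(-44) = (-54 + (114 + 19*2))² - (6 - 2/(-44)) = (-54 + (114 + 38))² - (6 - 2*(-1/44)) = (-54 + 152)² - (6 + 1/22) = 98² - 1*133/22 = 9604 - 133/22 = 211155/22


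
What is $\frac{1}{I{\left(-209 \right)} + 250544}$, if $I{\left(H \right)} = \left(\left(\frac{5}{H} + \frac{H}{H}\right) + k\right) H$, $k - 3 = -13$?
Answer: $\frac{1}{252430} \approx 3.9615 \cdot 10^{-6}$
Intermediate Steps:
$k = -10$ ($k = 3 - 13 = -10$)
$I{\left(H \right)} = H \left(-9 + \frac{5}{H}\right)$ ($I{\left(H \right)} = \left(\left(\frac{5}{H} + \frac{H}{H}\right) - 10\right) H = \left(\left(\frac{5}{H} + 1\right) - 10\right) H = \left(\left(1 + \frac{5}{H}\right) - 10\right) H = \left(-9 + \frac{5}{H}\right) H = H \left(-9 + \frac{5}{H}\right)$)
$\frac{1}{I{\left(-209 \right)} + 250544} = \frac{1}{\left(5 - -1881\right) + 250544} = \frac{1}{\left(5 + 1881\right) + 250544} = \frac{1}{1886 + 250544} = \frac{1}{252430}$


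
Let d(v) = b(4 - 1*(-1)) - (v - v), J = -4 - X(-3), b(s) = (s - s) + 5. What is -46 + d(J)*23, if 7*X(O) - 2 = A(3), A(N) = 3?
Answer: 69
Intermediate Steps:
X(O) = 5/7 (X(O) = 2/7 + (1/7)*3 = 2/7 + 3/7 = 5/7)
b(s) = 5 (b(s) = 0 + 5 = 5)
J = -33/7 (J = -4 - 1*5/7 = -4 - 5/7 = -33/7 ≈ -4.7143)
d(v) = 5 (d(v) = 5 - (v - v) = 5 - 1*0 = 5 + 0 = 5)
-46 + d(J)*23 = -46 + 5*23 = -46 + 115 = 69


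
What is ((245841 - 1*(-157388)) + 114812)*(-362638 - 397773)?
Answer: -393924074851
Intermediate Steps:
((245841 - 1*(-157388)) + 114812)*(-362638 - 397773) = ((245841 + 157388) + 114812)*(-760411) = (403229 + 114812)*(-760411) = 518041*(-760411) = -393924074851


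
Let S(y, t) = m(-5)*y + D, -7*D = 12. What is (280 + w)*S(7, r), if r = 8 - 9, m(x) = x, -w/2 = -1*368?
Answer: -261112/7 ≈ -37302.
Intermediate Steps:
D = -12/7 (D = -⅐*12 = -12/7 ≈ -1.7143)
w = 736 (w = -(-2)*368 = -2*(-368) = 736)
r = -1
S(y, t) = -12/7 - 5*y (S(y, t) = -5*y - 12/7 = -12/7 - 5*y)
(280 + w)*S(7, r) = (280 + 736)*(-12/7 - 5*7) = 1016*(-12/7 - 35) = 1016*(-257/7) = -261112/7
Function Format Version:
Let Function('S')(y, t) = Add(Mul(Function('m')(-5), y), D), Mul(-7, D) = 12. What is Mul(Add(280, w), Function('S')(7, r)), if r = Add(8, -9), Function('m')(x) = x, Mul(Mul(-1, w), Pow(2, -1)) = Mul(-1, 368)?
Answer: Rational(-261112, 7) ≈ -37302.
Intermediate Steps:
D = Rational(-12, 7) (D = Mul(Rational(-1, 7), 12) = Rational(-12, 7) ≈ -1.7143)
w = 736 (w = Mul(-2, Mul(-1, 368)) = Mul(-2, -368) = 736)
r = -1
Function('S')(y, t) = Add(Rational(-12, 7), Mul(-5, y)) (Function('S')(y, t) = Add(Mul(-5, y), Rational(-12, 7)) = Add(Rational(-12, 7), Mul(-5, y)))
Mul(Add(280, w), Function('S')(7, r)) = Mul(Add(280, 736), Add(Rational(-12, 7), Mul(-5, 7))) = Mul(1016, Add(Rational(-12, 7), -35)) = Mul(1016, Rational(-257, 7)) = Rational(-261112, 7)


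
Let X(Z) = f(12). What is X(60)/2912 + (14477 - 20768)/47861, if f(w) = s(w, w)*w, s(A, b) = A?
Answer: -714213/8710702 ≈ -0.081993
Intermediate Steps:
f(w) = w**2 (f(w) = w*w = w**2)
X(Z) = 144 (X(Z) = 12**2 = 144)
X(60)/2912 + (14477 - 20768)/47861 = 144/2912 + (14477 - 20768)/47861 = 144*(1/2912) - 6291*1/47861 = 9/182 - 6291/47861 = -714213/8710702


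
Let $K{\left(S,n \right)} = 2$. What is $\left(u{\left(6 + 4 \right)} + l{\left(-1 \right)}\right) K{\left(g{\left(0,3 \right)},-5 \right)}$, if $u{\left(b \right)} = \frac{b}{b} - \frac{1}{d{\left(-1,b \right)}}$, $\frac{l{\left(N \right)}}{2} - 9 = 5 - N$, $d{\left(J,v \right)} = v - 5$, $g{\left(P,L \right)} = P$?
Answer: $\frac{308}{5} \approx 61.6$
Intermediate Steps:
$d{\left(J,v \right)} = -5 + v$
$l{\left(N \right)} = 28 - 2 N$ ($l{\left(N \right)} = 18 + 2 \left(5 - N\right) = 18 - \left(-10 + 2 N\right) = 28 - 2 N$)
$u{\left(b \right)} = 1 - \frac{1}{-5 + b}$ ($u{\left(b \right)} = \frac{b}{b} - \frac{1}{-5 + b} = 1 - \frac{1}{-5 + b}$)
$\left(u{\left(6 + 4 \right)} + l{\left(-1 \right)}\right) K{\left(g{\left(0,3 \right)},-5 \right)} = \left(\frac{-6 + \left(6 + 4\right)}{-5 + \left(6 + 4\right)} + \left(28 - -2\right)\right) 2 = \left(\frac{-6 + 10}{-5 + 10} + \left(28 + 2\right)\right) 2 = \left(\frac{1}{5} \cdot 4 + 30\right) 2 = \left(\frac{4}{5} + 30\right) 2 = \frac{154}{5} \cdot 2 = \frac{308}{5}$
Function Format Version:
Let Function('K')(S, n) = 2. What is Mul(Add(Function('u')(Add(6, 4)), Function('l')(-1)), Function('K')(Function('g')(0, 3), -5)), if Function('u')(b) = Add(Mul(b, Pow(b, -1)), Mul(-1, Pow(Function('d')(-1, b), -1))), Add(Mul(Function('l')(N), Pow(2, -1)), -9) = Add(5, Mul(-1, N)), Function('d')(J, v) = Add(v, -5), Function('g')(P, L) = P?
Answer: Rational(308, 5) ≈ 61.600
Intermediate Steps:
Function('d')(J, v) = Add(-5, v)
Function('l')(N) = Add(28, Mul(-2, N)) (Function('l')(N) = Add(18, Mul(2, Add(5, Mul(-1, N)))) = Add(18, Add(10, Mul(-2, N))) = Add(28, Mul(-2, N)))
Function('u')(b) = Add(1, Mul(-1, Pow(Add(-5, b), -1))) (Function('u')(b) = Add(Mul(b, Pow(b, -1)), Mul(-1, Pow(Add(-5, b), -1))) = Add(1, Mul(-1, Pow(Add(-5, b), -1))))
Mul(Add(Function('u')(Add(6, 4)), Function('l')(-1)), Function('K')(Function('g')(0, 3), -5)) = Mul(Add(Mul(Pow(Add(-5, Add(6, 4)), -1), Add(-6, Add(6, 4))), Add(28, Mul(-2, -1))), 2) = Mul(Add(Mul(Pow(Add(-5, 10), -1), Add(-6, 10)), Add(28, 2)), 2) = Mul(Add(Mul(Pow(5, -1), 4), 30), 2) = Mul(Add(Mul(Rational(1, 5), 4), 30), 2) = Mul(Add(Rational(4, 5), 30), 2) = Mul(Rational(154, 5), 2) = Rational(308, 5)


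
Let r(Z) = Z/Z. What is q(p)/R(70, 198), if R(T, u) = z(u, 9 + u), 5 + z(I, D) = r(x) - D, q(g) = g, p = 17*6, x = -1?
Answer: -102/211 ≈ -0.48341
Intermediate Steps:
p = 102
r(Z) = 1
z(I, D) = -4 - D (z(I, D) = -5 + (1 - D) = -4 - D)
R(T, u) = -13 - u (R(T, u) = -4 - (9 + u) = -4 + (-9 - u) = -13 - u)
q(p)/R(70, 198) = 102/(-13 - 1*198) = 102/(-13 - 198) = 102/(-211) = 102*(-1/211) = -102/211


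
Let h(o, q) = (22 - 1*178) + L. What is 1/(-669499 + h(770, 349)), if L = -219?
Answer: -1/669874 ≈ -1.4928e-6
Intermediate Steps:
h(o, q) = -375 (h(o, q) = (22 - 1*178) - 219 = (22 - 178) - 219 = -156 - 219 = -375)
1/(-669499 + h(770, 349)) = 1/(-669499 - 375) = 1/(-669874) = -1/669874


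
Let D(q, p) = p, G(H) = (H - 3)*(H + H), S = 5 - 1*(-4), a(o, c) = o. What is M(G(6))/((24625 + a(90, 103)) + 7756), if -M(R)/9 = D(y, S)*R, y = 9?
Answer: -2916/32471 ≈ -0.089803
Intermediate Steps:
S = 9 (S = 5 + 4 = 9)
G(H) = 2*H*(-3 + H) (G(H) = (-3 + H)*(2*H) = 2*H*(-3 + H))
M(R) = -81*R
M(G(6))/((24625 + a(90, 103)) + 7756) = (-162*6*(-3 + 6))/((24625 + 90) + 7756) = (-162*6*3)/(24715 + 7756) = -81*36/32471 = -2916*1/32471 = -2916/32471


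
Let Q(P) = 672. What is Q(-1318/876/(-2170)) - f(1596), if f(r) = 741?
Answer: -69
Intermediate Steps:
Q(-1318/876/(-2170)) - f(1596) = 672 - 1*741 = 672 - 741 = -69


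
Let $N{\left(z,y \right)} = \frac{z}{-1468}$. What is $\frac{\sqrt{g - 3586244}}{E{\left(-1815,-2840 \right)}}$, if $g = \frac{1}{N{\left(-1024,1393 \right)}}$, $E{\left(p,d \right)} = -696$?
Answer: $- \frac{i \sqrt{918078097}}{11136} \approx - 2.7209 i$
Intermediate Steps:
$N{\left(z,y \right)} = - \frac{z}{1468}$ ($N{\left(z,y \right)} = z \left(- \frac{1}{1468}\right) = - \frac{z}{1468}$)
$g = \frac{367}{256}$ ($g = \frac{1}{\left(- \frac{1}{1468}\right) \left(-1024\right)} = \frac{1}{\frac{256}{367}} = \frac{367}{256} \approx 1.4336$)
$\frac{\sqrt{g - 3586244}}{E{\left(-1815,-2840 \right)}} = \frac{\sqrt{\frac{367}{256} - 3586244}}{-696} = \sqrt{- \frac{918078097}{256}} \left(- \frac{1}{696}\right) = \frac{i \sqrt{918078097}}{16} \left(- \frac{1}{696}\right) = - \frac{i \sqrt{918078097}}{11136}$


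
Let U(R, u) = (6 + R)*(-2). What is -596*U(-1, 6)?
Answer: 5960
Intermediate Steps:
U(R, u) = -12 - 2*R
-596*U(-1, 6) = -596*(-12 - 2*(-1)) = -596*(-12 + 2) = -596*(-10) = 5960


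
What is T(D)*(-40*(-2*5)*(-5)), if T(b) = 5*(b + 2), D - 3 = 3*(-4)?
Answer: 70000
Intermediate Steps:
D = -9 (D = 3 + 3*(-4) = 3 - 12 = -9)
T(b) = 10 + 5*b (T(b) = 5*(2 + b) = 10 + 5*b)
T(D)*(-40*(-2*5)*(-5)) = (10 + 5*(-9))*(-40*(-2*5)*(-5)) = (10 - 45)*(-(-400)*(-5)) = -(-1400)*50 = -35*(-2000) = 70000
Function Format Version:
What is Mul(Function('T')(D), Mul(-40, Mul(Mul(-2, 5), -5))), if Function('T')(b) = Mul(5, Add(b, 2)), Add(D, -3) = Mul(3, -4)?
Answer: 70000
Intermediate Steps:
D = -9 (D = Add(3, Mul(3, -4)) = Add(3, -12) = -9)
Function('T')(b) = Add(10, Mul(5, b)) (Function('T')(b) = Mul(5, Add(2, b)) = Add(10, Mul(5, b)))
Mul(Function('T')(D), Mul(-40, Mul(Mul(-2, 5), -5))) = Mul(Add(10, Mul(5, -9)), Mul(-40, Mul(Mul(-2, 5), -5))) = Mul(Add(10, -45), Mul(-40, Mul(-10, -5))) = Mul(-35, Mul(-40, 50)) = Mul(-35, -2000) = 70000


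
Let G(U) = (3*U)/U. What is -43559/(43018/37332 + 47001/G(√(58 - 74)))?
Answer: -813072294/292461731 ≈ -2.7801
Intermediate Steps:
G(U) = 3
-43559/(43018/37332 + 47001/G(√(58 - 74))) = -43559/(43018/37332 + 47001/3) = -43559/(43018*(1/37332) + 47001*(⅓)) = -43559/(21509/18666 + 15667) = -43559/292461731/18666 = -43559*18666/292461731 = -813072294/292461731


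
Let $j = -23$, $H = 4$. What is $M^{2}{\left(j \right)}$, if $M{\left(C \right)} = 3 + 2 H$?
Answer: $121$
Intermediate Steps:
$M{\left(C \right)} = 11$ ($M{\left(C \right)} = 3 + 2 \cdot 4 = 3 + 8 = 11$)
$M^{2}{\left(j \right)} = 11^{2} = 121$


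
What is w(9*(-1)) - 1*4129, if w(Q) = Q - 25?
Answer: -4163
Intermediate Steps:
w(Q) = -25 + Q
w(9*(-1)) - 1*4129 = (-25 + 9*(-1)) - 1*4129 = (-25 - 9) - 4129 = -34 - 4129 = -4163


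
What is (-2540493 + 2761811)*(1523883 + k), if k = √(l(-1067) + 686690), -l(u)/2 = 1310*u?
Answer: 337262737794 + 221318*√3482230 ≈ 3.3768e+11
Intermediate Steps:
l(u) = -2620*u
k = √3482230 (k = √(-2620*(-1067) + 686690) = √(2795540 + 686690) = √3482230 ≈ 1866.1)
(-2540493 + 2761811)*(1523883 + k) = (-2540493 + 2761811)*(1523883 + √3482230) = 221318*(1523883 + √3482230) = 337262737794 + 221318*√3482230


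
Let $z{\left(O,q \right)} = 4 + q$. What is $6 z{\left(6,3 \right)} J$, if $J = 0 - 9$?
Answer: $-378$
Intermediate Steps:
$J = -9$
$6 z{\left(6,3 \right)} J = 6 \left(4 + 3\right) \left(-9\right) = 6 \cdot 7 \left(-9\right) = 42 \left(-9\right) = -378$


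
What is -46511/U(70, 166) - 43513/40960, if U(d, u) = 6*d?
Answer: -96168301/860160 ≈ -111.80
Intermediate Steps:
-46511/U(70, 166) - 43513/40960 = -46511/(6*70) - 43513/40960 = -46511/420 - 43513*1/40960 = -46511*1/420 - 43513/40960 = -46511/420 - 43513/40960 = -96168301/860160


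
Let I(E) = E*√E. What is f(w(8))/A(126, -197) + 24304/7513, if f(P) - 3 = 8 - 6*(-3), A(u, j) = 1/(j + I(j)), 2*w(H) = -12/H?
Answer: -42897465/7513 - 5713*I*√197 ≈ -5709.8 - 80186.0*I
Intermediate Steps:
w(H) = -6/H (w(H) = (-12/H)/2 = -6/H)
I(E) = E^(3/2)
A(u, j) = 1/(j + j^(3/2))
f(P) = 29 (f(P) = 3 + (8 - 6*(-3)) = 3 + (8 + 18) = 3 + 26 = 29)
f(w(8))/A(126, -197) + 24304/7513 = 29/(1/(-197 + (-197)^(3/2))) + 24304/7513 = 29/(1/(-197 - 197*I*√197)) + 24304*(1/7513) = 29*(-197 - 197*I*√197) + 24304/7513 = (-5713 - 5713*I*√197) + 24304/7513 = -42897465/7513 - 5713*I*√197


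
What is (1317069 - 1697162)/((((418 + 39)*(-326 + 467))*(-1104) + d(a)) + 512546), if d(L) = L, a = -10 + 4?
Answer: 380093/70625908 ≈ 0.0053818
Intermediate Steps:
a = -6
(1317069 - 1697162)/((((418 + 39)*(-326 + 467))*(-1104) + d(a)) + 512546) = (1317069 - 1697162)/((((418 + 39)*(-326 + 467))*(-1104) - 6) + 512546) = -380093/(((457*141)*(-1104) - 6) + 512546) = -380093/((64437*(-1104) - 6) + 512546) = -380093/((-71138448 - 6) + 512546) = -380093/(-71138454 + 512546) = -380093/(-70625908) = -380093*(-1/70625908) = 380093/70625908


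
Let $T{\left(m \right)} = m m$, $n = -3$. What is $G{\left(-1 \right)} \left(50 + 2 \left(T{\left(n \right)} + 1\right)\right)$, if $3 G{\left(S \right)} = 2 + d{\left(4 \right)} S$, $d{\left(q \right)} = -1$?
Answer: $70$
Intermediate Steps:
$T{\left(m \right)} = m^{2}$
$G{\left(S \right)} = \frac{2}{3} - \frac{S}{3}$ ($G{\left(S \right)} = \frac{2 - S}{3} = \frac{2}{3} - \frac{S}{3}$)
$G{\left(-1 \right)} \left(50 + 2 \left(T{\left(n \right)} + 1\right)\right) = \left(\frac{2}{3} - - \frac{1}{3}\right) \left(50 + 2 \left(\left(-3\right)^{2} + 1\right)\right) = \left(\frac{2}{3} + \frac{1}{3}\right) \left(50 + 2 \left(9 + 1\right)\right) = 1 \left(50 + 2 \cdot 10\right) = 1 \left(50 + 20\right) = 1 \cdot 70 = 70$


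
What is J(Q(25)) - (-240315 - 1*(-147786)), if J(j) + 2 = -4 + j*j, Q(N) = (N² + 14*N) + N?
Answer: 1092523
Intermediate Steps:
Q(N) = N² + 15*N
J(j) = -6 + j² (J(j) = -2 + (-4 + j*j) = -2 + (-4 + j²) = -6 + j²)
J(Q(25)) - (-240315 - 1*(-147786)) = (-6 + (25*(15 + 25))²) - (-240315 - 1*(-147786)) = (-6 + (25*40)²) - (-240315 + 147786) = (-6 + 1000²) - 1*(-92529) = (-6 + 1000000) + 92529 = 999994 + 92529 = 1092523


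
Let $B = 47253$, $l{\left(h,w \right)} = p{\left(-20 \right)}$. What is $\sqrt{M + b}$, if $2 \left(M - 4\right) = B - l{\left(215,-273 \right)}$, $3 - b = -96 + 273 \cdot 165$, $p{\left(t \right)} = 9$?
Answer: $2 i \sqrt{5330} \approx 146.01 i$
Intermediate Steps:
$l{\left(h,w \right)} = 9$
$b = -44946$ ($b = 3 - \left(-96 + 273 \cdot 165\right) = 3 - \left(-96 + 45045\right) = 3 - 44949 = -44946$)
$M = 23626$ ($M = 4 + \frac{47253 - 9}{2} = 4 + \frac{1}{2} \cdot 47244 = 4 + 23622 = 23626$)
$\sqrt{M + b} = \sqrt{23626 - 44946} = \sqrt{-21320} = 2 i \sqrt{5330}$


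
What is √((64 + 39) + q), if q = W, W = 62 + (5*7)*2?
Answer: √235 ≈ 15.330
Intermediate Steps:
W = 132 (W = 62 + 35*2 = 62 + 70 = 132)
q = 132
√((64 + 39) + q) = √((64 + 39) + 132) = √(103 + 132) = √235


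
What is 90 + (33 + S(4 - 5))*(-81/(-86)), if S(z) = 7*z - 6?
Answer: 4680/43 ≈ 108.84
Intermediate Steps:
S(z) = -6 + 7*z
90 + (33 + S(4 - 5))*(-81/(-86)) = 90 + (33 + (-6 + 7*(4 - 5)))*(-81/(-86)) = 90 + (33 + (-6 + 7*(-1)))*(-81*(-1/86)) = 90 + (33 + (-6 - 7))*(81/86) = 90 + (33 - 13)*(81/86) = 90 + 20*(81/86) = 90 + 810/43 = 4680/43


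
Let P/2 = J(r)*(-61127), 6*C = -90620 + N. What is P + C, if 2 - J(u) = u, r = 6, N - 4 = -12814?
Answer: 1415333/3 ≈ 4.7178e+5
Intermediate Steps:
N = -12810 (N = 4 - 12814 = -12810)
J(u) = 2 - u
C = -51715/3 (C = (-90620 - 12810)/6 = (1/6)*(-103430) = -51715/3 ≈ -17238.)
P = 489016 (P = 2*((2 - 1*6)*(-61127)) = 2*((2 - 6)*(-61127)) = 2*(-4*(-61127)) = 2*244508 = 489016)
P + C = 489016 - 51715/3 = 1415333/3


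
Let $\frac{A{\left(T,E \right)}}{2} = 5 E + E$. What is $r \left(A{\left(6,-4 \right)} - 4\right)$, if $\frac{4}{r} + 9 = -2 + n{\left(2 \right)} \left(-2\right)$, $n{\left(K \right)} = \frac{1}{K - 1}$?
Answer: $16$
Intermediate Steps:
$A{\left(T,E \right)} = 12 E$ ($A{\left(T,E \right)} = 2 \left(5 E + E\right) = 2 \cdot 6 E = 12 E$)
$n{\left(K \right)} = \frac{1}{-1 + K}$
$r = - \frac{4}{13}$ ($r = \frac{4}{-9 - \left(2 - \frac{1}{-1 + 2} \left(-2\right)\right)} = \frac{4}{-9 - \left(2 - 1^{-1} \left(-2\right)\right)} = \frac{4}{-9 + \left(-2 + 1 \left(-2\right)\right)} = \frac{4}{-9 - 4} = \frac{4}{-13} = 4 \left(- \frac{1}{13}\right) = - \frac{4}{13} \approx -0.30769$)
$r \left(A{\left(6,-4 \right)} - 4\right) = - \frac{4 \left(12 \left(-4\right) - 4\right)}{13} = - \frac{4 \left(-48 - 4\right)}{13} = \left(- \frac{4}{13}\right) \left(-52\right) = 16$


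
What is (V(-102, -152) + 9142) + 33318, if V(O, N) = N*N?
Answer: 65564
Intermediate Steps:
V(O, N) = N²
(V(-102, -152) + 9142) + 33318 = ((-152)² + 9142) + 33318 = (23104 + 9142) + 33318 = 32246 + 33318 = 65564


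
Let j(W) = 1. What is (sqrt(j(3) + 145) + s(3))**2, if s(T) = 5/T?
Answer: 1339/9 + 10*sqrt(146)/3 ≈ 189.05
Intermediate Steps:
(sqrt(j(3) + 145) + s(3))**2 = (sqrt(1 + 145) + 5/3)**2 = (sqrt(146) + 5*(1/3))**2 = (sqrt(146) + 5/3)**2 = (5/3 + sqrt(146))**2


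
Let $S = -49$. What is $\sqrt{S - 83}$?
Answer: $2 i \sqrt{33} \approx 11.489 i$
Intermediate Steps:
$\sqrt{S - 83} = \sqrt{-49 - 83} = \sqrt{-132} = 2 i \sqrt{33}$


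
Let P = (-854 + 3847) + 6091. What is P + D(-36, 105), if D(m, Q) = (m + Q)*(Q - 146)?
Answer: 6255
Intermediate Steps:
D(m, Q) = (-146 + Q)*(Q + m) (D(m, Q) = (Q + m)*(-146 + Q) = (-146 + Q)*(Q + m))
P = 9084 (P = 2993 + 6091 = 9084)
P + D(-36, 105) = 9084 + (105**2 - 146*105 - 146*(-36) + 105*(-36)) = 9084 + (11025 - 15330 + 5256 - 3780) = 9084 - 2829 = 6255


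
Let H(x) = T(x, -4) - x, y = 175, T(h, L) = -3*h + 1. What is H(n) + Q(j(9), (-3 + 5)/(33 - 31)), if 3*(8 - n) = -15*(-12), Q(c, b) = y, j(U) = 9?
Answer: 384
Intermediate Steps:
T(h, L) = 1 - 3*h
Q(c, b) = 175
n = -52 (n = 8 - (-5)*(-12) = 8 - ⅓*180 = 8 - 60 = -52)
H(x) = 1 - 4*x (H(x) = (1 - 3*x) - x = 1 - 4*x)
H(n) + Q(j(9), (-3 + 5)/(33 - 31)) = (1 - 4*(-52)) + 175 = (1 + 208) + 175 = 209 + 175 = 384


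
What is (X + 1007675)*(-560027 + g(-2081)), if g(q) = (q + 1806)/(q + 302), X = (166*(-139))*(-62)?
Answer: -2429211577684354/1779 ≈ -1.3655e+12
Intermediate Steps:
X = 1430588 (X = -23074*(-62) = 1430588)
g(q) = (1806 + q)/(302 + q)
(X + 1007675)*(-560027 + g(-2081)) = (1430588 + 1007675)*(-560027 + (1806 - 2081)/(302 - 2081)) = 2438263*(-560027 - 275/(-1779)) = 2438263*(-560027 - 1/1779*(-275)) = 2438263*(-560027 + 275/1779) = 2438263*(-996287758/1779) = -2429211577684354/1779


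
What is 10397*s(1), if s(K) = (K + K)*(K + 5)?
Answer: 124764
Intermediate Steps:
s(K) = 2*K*(5 + K) (s(K) = (2*K)*(5 + K) = 2*K*(5 + K))
10397*s(1) = 10397*(2*1*(5 + 1)) = 10397*(2*1*6) = 10397*12 = 124764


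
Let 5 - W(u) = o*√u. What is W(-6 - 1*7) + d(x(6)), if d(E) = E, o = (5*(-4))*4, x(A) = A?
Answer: 11 + 80*I*√13 ≈ 11.0 + 288.44*I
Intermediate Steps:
o = -80 (o = -20*4 = -80)
W(u) = 5 + 80*√u (W(u) = 5 - (-80)*√u = 5 + 80*√u)
W(-6 - 1*7) + d(x(6)) = (5 + 80*√(-6 - 1*7)) + 6 = (5 + 80*√(-6 - 7)) + 6 = (5 + 80*√(-13)) + 6 = (5 + 80*(I*√13)) + 6 = (5 + 80*I*√13) + 6 = 11 + 80*I*√13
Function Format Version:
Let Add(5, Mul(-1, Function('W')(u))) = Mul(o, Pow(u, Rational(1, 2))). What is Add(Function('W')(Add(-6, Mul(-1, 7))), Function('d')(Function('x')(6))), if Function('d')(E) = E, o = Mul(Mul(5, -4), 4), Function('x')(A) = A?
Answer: Add(11, Mul(80, I, Pow(13, Rational(1, 2)))) ≈ Add(11.000, Mul(288.44, I))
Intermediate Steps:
o = -80 (o = Mul(-20, 4) = -80)
Function('W')(u) = Add(5, Mul(80, Pow(u, Rational(1, 2)))) (Function('W')(u) = Add(5, Mul(-1, Mul(-80, Pow(u, Rational(1, 2))))) = Add(5, Mul(80, Pow(u, Rational(1, 2)))))
Add(Function('W')(Add(-6, Mul(-1, 7))), Function('d')(Function('x')(6))) = Add(Add(5, Mul(80, Pow(Add(-6, Mul(-1, 7)), Rational(1, 2)))), 6) = Add(Add(5, Mul(80, Pow(Add(-6, -7), Rational(1, 2)))), 6) = Add(Add(5, Mul(80, Pow(-13, Rational(1, 2)))), 6) = Add(Add(5, Mul(80, Mul(I, Pow(13, Rational(1, 2))))), 6) = Add(Add(5, Mul(80, I, Pow(13, Rational(1, 2)))), 6) = Add(11, Mul(80, I, Pow(13, Rational(1, 2))))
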